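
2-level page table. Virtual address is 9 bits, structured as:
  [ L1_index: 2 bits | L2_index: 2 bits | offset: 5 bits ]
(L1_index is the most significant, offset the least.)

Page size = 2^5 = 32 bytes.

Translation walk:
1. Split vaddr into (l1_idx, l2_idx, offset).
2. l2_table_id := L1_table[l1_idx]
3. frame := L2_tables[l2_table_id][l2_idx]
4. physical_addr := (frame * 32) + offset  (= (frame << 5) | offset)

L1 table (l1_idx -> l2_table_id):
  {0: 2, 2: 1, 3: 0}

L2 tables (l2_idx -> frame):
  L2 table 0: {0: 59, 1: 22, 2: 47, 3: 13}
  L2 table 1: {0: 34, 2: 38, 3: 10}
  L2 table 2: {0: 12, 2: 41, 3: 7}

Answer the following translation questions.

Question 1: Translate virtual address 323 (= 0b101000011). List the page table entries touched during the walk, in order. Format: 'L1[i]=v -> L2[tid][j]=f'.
Answer: L1[2]=1 -> L2[1][2]=38

Derivation:
vaddr = 323 = 0b101000011
Split: l1_idx=2, l2_idx=2, offset=3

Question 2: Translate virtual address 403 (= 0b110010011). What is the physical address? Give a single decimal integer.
Answer: 1907

Derivation:
vaddr = 403 = 0b110010011
Split: l1_idx=3, l2_idx=0, offset=19
L1[3] = 0
L2[0][0] = 59
paddr = 59 * 32 + 19 = 1907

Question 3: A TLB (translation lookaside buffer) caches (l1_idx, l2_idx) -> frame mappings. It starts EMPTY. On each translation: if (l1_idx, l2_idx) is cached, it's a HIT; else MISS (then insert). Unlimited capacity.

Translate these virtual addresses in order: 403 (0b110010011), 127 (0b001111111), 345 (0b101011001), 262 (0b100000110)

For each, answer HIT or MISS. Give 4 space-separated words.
Answer: MISS MISS MISS MISS

Derivation:
vaddr=403: (3,0) not in TLB -> MISS, insert
vaddr=127: (0,3) not in TLB -> MISS, insert
vaddr=345: (2,2) not in TLB -> MISS, insert
vaddr=262: (2,0) not in TLB -> MISS, insert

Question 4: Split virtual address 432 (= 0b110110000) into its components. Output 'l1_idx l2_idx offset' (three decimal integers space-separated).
Answer: 3 1 16

Derivation:
vaddr = 432 = 0b110110000
  top 2 bits -> l1_idx = 3
  next 2 bits -> l2_idx = 1
  bottom 5 bits -> offset = 16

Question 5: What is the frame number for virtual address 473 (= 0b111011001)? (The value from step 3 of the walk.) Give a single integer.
vaddr = 473: l1_idx=3, l2_idx=2
L1[3] = 0; L2[0][2] = 47

Answer: 47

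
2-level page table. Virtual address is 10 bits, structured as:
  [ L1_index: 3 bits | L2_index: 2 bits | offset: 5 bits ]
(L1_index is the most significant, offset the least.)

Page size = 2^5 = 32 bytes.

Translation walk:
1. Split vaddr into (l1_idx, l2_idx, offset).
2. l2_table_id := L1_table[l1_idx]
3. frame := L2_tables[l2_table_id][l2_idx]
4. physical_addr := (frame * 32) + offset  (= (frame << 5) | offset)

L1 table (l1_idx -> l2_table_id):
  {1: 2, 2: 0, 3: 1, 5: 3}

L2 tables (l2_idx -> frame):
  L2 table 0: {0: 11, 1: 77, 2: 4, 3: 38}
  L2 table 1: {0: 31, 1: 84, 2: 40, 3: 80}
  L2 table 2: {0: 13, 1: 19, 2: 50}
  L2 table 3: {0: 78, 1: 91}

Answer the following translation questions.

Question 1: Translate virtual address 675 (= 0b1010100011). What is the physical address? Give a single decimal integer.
vaddr = 675 = 0b1010100011
Split: l1_idx=5, l2_idx=1, offset=3
L1[5] = 3
L2[3][1] = 91
paddr = 91 * 32 + 3 = 2915

Answer: 2915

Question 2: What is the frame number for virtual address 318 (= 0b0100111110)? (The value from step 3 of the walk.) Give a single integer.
Answer: 77

Derivation:
vaddr = 318: l1_idx=2, l2_idx=1
L1[2] = 0; L2[0][1] = 77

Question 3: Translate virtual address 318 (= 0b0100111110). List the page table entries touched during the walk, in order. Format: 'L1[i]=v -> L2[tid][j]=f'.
Answer: L1[2]=0 -> L2[0][1]=77

Derivation:
vaddr = 318 = 0b0100111110
Split: l1_idx=2, l2_idx=1, offset=30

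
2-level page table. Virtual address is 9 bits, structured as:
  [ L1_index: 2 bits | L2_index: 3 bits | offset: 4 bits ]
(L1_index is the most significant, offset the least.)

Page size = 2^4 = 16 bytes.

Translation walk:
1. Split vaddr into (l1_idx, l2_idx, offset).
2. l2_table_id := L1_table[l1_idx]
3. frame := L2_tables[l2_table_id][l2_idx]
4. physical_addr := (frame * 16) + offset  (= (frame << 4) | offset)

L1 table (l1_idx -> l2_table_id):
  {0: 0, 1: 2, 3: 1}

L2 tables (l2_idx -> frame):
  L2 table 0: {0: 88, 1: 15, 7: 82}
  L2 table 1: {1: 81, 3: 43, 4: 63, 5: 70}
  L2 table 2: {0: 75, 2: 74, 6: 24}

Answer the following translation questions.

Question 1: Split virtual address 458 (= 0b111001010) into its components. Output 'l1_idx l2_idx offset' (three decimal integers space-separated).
Answer: 3 4 10

Derivation:
vaddr = 458 = 0b111001010
  top 2 bits -> l1_idx = 3
  next 3 bits -> l2_idx = 4
  bottom 4 bits -> offset = 10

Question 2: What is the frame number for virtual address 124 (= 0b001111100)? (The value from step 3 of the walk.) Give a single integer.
Answer: 82

Derivation:
vaddr = 124: l1_idx=0, l2_idx=7
L1[0] = 0; L2[0][7] = 82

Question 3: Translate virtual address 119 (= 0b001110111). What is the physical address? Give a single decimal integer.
vaddr = 119 = 0b001110111
Split: l1_idx=0, l2_idx=7, offset=7
L1[0] = 0
L2[0][7] = 82
paddr = 82 * 16 + 7 = 1319

Answer: 1319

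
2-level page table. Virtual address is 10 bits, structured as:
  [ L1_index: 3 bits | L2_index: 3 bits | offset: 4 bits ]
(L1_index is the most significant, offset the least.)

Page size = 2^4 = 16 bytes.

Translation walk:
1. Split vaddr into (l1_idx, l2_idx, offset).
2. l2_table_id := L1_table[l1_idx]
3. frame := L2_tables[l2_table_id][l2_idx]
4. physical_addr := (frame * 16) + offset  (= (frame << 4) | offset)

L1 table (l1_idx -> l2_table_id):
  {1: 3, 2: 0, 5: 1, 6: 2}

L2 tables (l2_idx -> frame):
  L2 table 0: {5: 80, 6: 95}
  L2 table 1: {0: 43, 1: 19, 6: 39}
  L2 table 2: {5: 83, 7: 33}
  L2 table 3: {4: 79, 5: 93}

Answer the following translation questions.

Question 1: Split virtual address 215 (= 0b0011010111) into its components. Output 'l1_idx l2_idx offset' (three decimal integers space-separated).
vaddr = 215 = 0b0011010111
  top 3 bits -> l1_idx = 1
  next 3 bits -> l2_idx = 5
  bottom 4 bits -> offset = 7

Answer: 1 5 7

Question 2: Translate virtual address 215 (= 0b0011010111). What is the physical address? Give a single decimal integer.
vaddr = 215 = 0b0011010111
Split: l1_idx=1, l2_idx=5, offset=7
L1[1] = 3
L2[3][5] = 93
paddr = 93 * 16 + 7 = 1495

Answer: 1495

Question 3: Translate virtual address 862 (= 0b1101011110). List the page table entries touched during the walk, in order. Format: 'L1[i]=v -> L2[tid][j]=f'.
vaddr = 862 = 0b1101011110
Split: l1_idx=6, l2_idx=5, offset=14

Answer: L1[6]=2 -> L2[2][5]=83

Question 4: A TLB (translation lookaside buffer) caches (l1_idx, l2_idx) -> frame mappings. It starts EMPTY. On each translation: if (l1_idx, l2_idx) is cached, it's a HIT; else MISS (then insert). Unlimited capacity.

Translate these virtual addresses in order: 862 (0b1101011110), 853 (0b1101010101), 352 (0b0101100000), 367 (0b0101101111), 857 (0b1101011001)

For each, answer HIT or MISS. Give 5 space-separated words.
Answer: MISS HIT MISS HIT HIT

Derivation:
vaddr=862: (6,5) not in TLB -> MISS, insert
vaddr=853: (6,5) in TLB -> HIT
vaddr=352: (2,6) not in TLB -> MISS, insert
vaddr=367: (2,6) in TLB -> HIT
vaddr=857: (6,5) in TLB -> HIT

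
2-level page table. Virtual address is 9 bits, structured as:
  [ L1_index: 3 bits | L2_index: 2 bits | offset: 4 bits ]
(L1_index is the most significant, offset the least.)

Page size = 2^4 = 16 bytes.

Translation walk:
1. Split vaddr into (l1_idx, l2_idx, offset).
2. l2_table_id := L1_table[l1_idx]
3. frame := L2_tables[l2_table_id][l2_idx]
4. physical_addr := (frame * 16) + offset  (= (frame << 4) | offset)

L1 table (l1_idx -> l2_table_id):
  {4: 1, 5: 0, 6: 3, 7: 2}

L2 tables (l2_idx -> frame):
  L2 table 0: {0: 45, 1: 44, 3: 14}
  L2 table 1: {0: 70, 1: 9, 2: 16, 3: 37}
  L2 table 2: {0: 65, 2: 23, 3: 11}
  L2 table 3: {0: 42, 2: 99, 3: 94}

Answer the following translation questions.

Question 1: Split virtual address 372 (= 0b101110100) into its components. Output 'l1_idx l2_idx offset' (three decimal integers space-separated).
Answer: 5 3 4

Derivation:
vaddr = 372 = 0b101110100
  top 3 bits -> l1_idx = 5
  next 2 bits -> l2_idx = 3
  bottom 4 bits -> offset = 4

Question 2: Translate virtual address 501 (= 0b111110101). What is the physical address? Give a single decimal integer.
Answer: 181

Derivation:
vaddr = 501 = 0b111110101
Split: l1_idx=7, l2_idx=3, offset=5
L1[7] = 2
L2[2][3] = 11
paddr = 11 * 16 + 5 = 181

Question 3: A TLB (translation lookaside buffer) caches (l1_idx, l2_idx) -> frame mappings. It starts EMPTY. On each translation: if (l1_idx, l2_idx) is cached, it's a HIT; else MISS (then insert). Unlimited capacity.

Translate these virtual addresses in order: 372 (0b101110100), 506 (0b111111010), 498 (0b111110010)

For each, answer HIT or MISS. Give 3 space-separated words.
Answer: MISS MISS HIT

Derivation:
vaddr=372: (5,3) not in TLB -> MISS, insert
vaddr=506: (7,3) not in TLB -> MISS, insert
vaddr=498: (7,3) in TLB -> HIT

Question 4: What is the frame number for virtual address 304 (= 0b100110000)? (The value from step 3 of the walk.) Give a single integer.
vaddr = 304: l1_idx=4, l2_idx=3
L1[4] = 1; L2[1][3] = 37

Answer: 37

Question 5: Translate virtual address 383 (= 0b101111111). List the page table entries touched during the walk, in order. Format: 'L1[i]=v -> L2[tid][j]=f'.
vaddr = 383 = 0b101111111
Split: l1_idx=5, l2_idx=3, offset=15

Answer: L1[5]=0 -> L2[0][3]=14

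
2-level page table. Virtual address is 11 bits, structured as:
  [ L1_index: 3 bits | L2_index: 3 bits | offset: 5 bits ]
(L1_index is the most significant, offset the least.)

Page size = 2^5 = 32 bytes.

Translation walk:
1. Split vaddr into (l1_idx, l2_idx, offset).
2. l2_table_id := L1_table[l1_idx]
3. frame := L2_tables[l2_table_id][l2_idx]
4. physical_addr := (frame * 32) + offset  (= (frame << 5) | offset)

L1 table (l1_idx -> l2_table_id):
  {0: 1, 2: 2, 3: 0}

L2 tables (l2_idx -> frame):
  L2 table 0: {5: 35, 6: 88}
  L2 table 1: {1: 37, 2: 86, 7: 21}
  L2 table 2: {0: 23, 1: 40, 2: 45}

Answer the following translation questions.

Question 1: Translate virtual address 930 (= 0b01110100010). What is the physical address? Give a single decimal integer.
Answer: 1122

Derivation:
vaddr = 930 = 0b01110100010
Split: l1_idx=3, l2_idx=5, offset=2
L1[3] = 0
L2[0][5] = 35
paddr = 35 * 32 + 2 = 1122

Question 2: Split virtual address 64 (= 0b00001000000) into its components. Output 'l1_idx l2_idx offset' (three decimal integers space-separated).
Answer: 0 2 0

Derivation:
vaddr = 64 = 0b00001000000
  top 3 bits -> l1_idx = 0
  next 3 bits -> l2_idx = 2
  bottom 5 bits -> offset = 0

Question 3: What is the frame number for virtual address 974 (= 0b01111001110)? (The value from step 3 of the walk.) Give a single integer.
Answer: 88

Derivation:
vaddr = 974: l1_idx=3, l2_idx=6
L1[3] = 0; L2[0][6] = 88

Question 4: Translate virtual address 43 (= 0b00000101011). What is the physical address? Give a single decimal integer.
vaddr = 43 = 0b00000101011
Split: l1_idx=0, l2_idx=1, offset=11
L1[0] = 1
L2[1][1] = 37
paddr = 37 * 32 + 11 = 1195

Answer: 1195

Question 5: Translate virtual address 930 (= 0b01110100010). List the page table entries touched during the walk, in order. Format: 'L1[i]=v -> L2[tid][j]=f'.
Answer: L1[3]=0 -> L2[0][5]=35

Derivation:
vaddr = 930 = 0b01110100010
Split: l1_idx=3, l2_idx=5, offset=2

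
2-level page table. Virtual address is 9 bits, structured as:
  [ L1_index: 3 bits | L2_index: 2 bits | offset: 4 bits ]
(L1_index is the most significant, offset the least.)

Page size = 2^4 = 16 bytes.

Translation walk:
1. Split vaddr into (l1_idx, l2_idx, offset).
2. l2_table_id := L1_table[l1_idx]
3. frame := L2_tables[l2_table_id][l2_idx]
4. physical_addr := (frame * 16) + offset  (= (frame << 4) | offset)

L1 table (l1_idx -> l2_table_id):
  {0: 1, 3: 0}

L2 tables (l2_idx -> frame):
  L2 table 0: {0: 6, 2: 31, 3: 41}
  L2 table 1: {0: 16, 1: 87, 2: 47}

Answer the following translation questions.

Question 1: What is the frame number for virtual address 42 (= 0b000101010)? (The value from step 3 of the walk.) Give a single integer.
vaddr = 42: l1_idx=0, l2_idx=2
L1[0] = 1; L2[1][2] = 47

Answer: 47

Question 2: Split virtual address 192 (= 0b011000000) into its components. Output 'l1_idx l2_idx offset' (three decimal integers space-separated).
vaddr = 192 = 0b011000000
  top 3 bits -> l1_idx = 3
  next 2 bits -> l2_idx = 0
  bottom 4 bits -> offset = 0

Answer: 3 0 0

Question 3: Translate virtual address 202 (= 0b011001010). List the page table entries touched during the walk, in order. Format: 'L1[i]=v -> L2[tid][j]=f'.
Answer: L1[3]=0 -> L2[0][0]=6

Derivation:
vaddr = 202 = 0b011001010
Split: l1_idx=3, l2_idx=0, offset=10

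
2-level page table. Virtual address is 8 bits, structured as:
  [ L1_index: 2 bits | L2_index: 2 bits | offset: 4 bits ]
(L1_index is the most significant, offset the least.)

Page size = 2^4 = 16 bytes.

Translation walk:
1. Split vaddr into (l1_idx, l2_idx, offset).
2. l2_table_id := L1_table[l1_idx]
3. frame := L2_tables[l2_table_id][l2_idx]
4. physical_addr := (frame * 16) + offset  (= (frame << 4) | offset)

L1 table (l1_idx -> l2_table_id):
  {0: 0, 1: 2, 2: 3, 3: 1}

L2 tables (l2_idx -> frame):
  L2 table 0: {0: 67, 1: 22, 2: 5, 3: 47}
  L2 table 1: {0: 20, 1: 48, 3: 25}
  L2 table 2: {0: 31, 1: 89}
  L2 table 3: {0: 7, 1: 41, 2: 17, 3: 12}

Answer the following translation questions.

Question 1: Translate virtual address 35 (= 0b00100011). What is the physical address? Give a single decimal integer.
vaddr = 35 = 0b00100011
Split: l1_idx=0, l2_idx=2, offset=3
L1[0] = 0
L2[0][2] = 5
paddr = 5 * 16 + 3 = 83

Answer: 83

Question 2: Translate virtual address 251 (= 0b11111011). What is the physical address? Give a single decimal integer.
vaddr = 251 = 0b11111011
Split: l1_idx=3, l2_idx=3, offset=11
L1[3] = 1
L2[1][3] = 25
paddr = 25 * 16 + 11 = 411

Answer: 411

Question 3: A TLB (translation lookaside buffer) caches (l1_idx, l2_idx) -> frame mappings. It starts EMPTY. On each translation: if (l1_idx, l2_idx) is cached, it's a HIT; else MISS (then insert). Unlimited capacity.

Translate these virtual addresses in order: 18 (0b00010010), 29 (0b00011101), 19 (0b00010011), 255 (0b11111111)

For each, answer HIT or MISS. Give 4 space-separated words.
vaddr=18: (0,1) not in TLB -> MISS, insert
vaddr=29: (0,1) in TLB -> HIT
vaddr=19: (0,1) in TLB -> HIT
vaddr=255: (3,3) not in TLB -> MISS, insert

Answer: MISS HIT HIT MISS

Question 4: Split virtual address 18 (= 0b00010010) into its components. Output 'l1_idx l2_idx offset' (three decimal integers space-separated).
Answer: 0 1 2

Derivation:
vaddr = 18 = 0b00010010
  top 2 bits -> l1_idx = 0
  next 2 bits -> l2_idx = 1
  bottom 4 bits -> offset = 2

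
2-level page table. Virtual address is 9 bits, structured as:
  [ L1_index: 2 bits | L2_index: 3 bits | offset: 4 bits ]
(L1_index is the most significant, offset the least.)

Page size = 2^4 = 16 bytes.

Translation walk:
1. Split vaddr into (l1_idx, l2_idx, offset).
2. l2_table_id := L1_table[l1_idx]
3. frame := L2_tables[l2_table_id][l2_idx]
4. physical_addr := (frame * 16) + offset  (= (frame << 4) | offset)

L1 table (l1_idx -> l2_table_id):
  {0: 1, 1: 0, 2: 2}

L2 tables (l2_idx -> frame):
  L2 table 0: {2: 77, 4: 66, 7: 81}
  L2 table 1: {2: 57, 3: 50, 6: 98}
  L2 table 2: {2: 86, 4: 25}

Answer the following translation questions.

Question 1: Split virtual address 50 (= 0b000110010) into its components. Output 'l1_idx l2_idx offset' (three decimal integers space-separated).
vaddr = 50 = 0b000110010
  top 2 bits -> l1_idx = 0
  next 3 bits -> l2_idx = 3
  bottom 4 bits -> offset = 2

Answer: 0 3 2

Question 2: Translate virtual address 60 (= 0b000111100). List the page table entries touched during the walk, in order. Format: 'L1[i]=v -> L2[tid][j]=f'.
Answer: L1[0]=1 -> L2[1][3]=50

Derivation:
vaddr = 60 = 0b000111100
Split: l1_idx=0, l2_idx=3, offset=12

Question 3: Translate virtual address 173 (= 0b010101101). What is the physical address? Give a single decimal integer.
Answer: 1245

Derivation:
vaddr = 173 = 0b010101101
Split: l1_idx=1, l2_idx=2, offset=13
L1[1] = 0
L2[0][2] = 77
paddr = 77 * 16 + 13 = 1245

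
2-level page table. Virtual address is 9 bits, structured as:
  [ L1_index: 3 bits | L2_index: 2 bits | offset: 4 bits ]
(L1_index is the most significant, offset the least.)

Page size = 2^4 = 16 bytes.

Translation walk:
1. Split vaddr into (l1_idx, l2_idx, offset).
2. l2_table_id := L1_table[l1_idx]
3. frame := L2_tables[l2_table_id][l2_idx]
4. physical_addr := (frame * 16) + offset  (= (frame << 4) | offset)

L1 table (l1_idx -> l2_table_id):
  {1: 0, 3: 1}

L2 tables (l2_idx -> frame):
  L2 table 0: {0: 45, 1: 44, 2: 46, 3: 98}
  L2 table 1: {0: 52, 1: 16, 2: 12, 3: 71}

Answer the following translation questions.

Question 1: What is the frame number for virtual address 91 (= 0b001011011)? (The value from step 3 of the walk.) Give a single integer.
vaddr = 91: l1_idx=1, l2_idx=1
L1[1] = 0; L2[0][1] = 44

Answer: 44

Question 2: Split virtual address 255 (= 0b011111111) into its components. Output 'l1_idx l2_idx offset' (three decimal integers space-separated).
vaddr = 255 = 0b011111111
  top 3 bits -> l1_idx = 3
  next 2 bits -> l2_idx = 3
  bottom 4 bits -> offset = 15

Answer: 3 3 15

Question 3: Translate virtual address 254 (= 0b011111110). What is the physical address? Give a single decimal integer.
Answer: 1150

Derivation:
vaddr = 254 = 0b011111110
Split: l1_idx=3, l2_idx=3, offset=14
L1[3] = 1
L2[1][3] = 71
paddr = 71 * 16 + 14 = 1150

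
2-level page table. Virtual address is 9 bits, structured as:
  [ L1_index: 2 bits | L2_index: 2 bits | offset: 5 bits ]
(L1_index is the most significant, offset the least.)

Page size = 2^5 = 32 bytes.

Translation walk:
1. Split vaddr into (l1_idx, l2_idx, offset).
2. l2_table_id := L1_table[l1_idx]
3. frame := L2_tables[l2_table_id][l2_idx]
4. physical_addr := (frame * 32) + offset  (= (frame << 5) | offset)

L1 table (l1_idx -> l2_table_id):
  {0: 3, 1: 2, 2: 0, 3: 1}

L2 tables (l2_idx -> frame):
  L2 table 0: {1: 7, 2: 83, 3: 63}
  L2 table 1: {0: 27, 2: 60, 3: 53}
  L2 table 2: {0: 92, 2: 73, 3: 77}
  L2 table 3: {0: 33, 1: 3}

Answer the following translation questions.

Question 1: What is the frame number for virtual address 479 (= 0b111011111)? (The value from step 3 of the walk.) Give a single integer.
Answer: 60

Derivation:
vaddr = 479: l1_idx=3, l2_idx=2
L1[3] = 1; L2[1][2] = 60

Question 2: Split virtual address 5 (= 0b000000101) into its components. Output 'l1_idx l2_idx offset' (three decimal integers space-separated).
Answer: 0 0 5

Derivation:
vaddr = 5 = 0b000000101
  top 2 bits -> l1_idx = 0
  next 2 bits -> l2_idx = 0
  bottom 5 bits -> offset = 5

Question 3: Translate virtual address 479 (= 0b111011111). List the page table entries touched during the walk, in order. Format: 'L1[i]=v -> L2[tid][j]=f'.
vaddr = 479 = 0b111011111
Split: l1_idx=3, l2_idx=2, offset=31

Answer: L1[3]=1 -> L2[1][2]=60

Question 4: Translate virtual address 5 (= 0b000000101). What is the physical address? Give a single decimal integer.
Answer: 1061

Derivation:
vaddr = 5 = 0b000000101
Split: l1_idx=0, l2_idx=0, offset=5
L1[0] = 3
L2[3][0] = 33
paddr = 33 * 32 + 5 = 1061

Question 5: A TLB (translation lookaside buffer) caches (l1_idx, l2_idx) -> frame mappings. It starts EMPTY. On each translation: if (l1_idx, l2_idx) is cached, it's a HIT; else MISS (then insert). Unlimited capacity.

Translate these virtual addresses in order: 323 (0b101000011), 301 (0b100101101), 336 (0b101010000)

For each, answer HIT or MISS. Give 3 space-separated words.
vaddr=323: (2,2) not in TLB -> MISS, insert
vaddr=301: (2,1) not in TLB -> MISS, insert
vaddr=336: (2,2) in TLB -> HIT

Answer: MISS MISS HIT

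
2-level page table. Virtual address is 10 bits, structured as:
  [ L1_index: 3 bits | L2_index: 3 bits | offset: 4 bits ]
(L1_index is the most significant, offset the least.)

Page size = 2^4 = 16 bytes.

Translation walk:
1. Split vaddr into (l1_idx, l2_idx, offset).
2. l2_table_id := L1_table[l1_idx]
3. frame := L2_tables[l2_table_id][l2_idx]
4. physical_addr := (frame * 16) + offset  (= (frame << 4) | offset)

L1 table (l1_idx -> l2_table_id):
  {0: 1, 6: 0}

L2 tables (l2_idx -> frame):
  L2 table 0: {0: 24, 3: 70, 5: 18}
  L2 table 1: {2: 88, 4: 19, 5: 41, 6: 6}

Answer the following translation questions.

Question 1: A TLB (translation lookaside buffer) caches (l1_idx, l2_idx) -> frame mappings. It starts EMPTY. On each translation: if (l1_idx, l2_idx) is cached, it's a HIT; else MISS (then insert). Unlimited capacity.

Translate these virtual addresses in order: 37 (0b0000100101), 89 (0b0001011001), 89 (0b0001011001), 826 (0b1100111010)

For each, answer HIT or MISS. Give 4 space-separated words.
Answer: MISS MISS HIT MISS

Derivation:
vaddr=37: (0,2) not in TLB -> MISS, insert
vaddr=89: (0,5) not in TLB -> MISS, insert
vaddr=89: (0,5) in TLB -> HIT
vaddr=826: (6,3) not in TLB -> MISS, insert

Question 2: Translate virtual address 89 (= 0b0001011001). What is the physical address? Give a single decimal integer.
Answer: 665

Derivation:
vaddr = 89 = 0b0001011001
Split: l1_idx=0, l2_idx=5, offset=9
L1[0] = 1
L2[1][5] = 41
paddr = 41 * 16 + 9 = 665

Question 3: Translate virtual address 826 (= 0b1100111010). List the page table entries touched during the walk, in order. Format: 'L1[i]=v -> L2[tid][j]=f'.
Answer: L1[6]=0 -> L2[0][3]=70

Derivation:
vaddr = 826 = 0b1100111010
Split: l1_idx=6, l2_idx=3, offset=10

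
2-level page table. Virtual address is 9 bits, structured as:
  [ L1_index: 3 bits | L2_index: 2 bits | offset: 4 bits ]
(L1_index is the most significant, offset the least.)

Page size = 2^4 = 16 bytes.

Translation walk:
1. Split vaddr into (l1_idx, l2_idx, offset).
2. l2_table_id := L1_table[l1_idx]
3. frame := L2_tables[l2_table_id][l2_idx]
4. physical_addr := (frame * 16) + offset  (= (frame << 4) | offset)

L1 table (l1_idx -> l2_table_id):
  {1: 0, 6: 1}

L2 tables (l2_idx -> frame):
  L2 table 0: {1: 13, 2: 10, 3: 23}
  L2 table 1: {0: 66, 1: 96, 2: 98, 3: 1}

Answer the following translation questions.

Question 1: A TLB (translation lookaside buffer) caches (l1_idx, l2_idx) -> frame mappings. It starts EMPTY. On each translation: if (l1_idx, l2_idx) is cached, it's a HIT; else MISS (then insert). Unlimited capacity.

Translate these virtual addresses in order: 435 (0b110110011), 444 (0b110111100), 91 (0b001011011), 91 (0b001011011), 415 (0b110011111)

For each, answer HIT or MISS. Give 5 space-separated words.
vaddr=435: (6,3) not in TLB -> MISS, insert
vaddr=444: (6,3) in TLB -> HIT
vaddr=91: (1,1) not in TLB -> MISS, insert
vaddr=91: (1,1) in TLB -> HIT
vaddr=415: (6,1) not in TLB -> MISS, insert

Answer: MISS HIT MISS HIT MISS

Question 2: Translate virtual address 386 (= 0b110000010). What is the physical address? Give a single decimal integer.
Answer: 1058

Derivation:
vaddr = 386 = 0b110000010
Split: l1_idx=6, l2_idx=0, offset=2
L1[6] = 1
L2[1][0] = 66
paddr = 66 * 16 + 2 = 1058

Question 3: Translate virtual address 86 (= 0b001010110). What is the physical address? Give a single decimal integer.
vaddr = 86 = 0b001010110
Split: l1_idx=1, l2_idx=1, offset=6
L1[1] = 0
L2[0][1] = 13
paddr = 13 * 16 + 6 = 214

Answer: 214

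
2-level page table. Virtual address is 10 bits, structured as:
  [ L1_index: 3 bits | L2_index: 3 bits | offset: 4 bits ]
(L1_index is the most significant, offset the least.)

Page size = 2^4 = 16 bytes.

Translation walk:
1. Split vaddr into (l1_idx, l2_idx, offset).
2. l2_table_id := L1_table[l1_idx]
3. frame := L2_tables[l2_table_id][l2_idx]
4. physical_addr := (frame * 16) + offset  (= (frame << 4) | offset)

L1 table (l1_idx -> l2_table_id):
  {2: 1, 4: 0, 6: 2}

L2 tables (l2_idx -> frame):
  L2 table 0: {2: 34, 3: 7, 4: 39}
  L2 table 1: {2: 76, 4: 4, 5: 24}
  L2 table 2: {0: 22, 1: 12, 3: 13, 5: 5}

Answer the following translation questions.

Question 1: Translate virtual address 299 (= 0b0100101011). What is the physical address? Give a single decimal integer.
vaddr = 299 = 0b0100101011
Split: l1_idx=2, l2_idx=2, offset=11
L1[2] = 1
L2[1][2] = 76
paddr = 76 * 16 + 11 = 1227

Answer: 1227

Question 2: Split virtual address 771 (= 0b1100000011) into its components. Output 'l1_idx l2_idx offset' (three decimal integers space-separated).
vaddr = 771 = 0b1100000011
  top 3 bits -> l1_idx = 6
  next 3 bits -> l2_idx = 0
  bottom 4 bits -> offset = 3

Answer: 6 0 3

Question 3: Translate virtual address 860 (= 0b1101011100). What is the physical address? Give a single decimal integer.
Answer: 92

Derivation:
vaddr = 860 = 0b1101011100
Split: l1_idx=6, l2_idx=5, offset=12
L1[6] = 2
L2[2][5] = 5
paddr = 5 * 16 + 12 = 92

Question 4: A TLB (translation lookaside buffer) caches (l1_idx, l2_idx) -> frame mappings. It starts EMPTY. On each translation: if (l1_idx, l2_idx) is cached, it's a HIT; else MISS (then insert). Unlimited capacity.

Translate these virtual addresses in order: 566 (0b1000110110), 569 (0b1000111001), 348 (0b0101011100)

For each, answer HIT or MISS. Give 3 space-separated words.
Answer: MISS HIT MISS

Derivation:
vaddr=566: (4,3) not in TLB -> MISS, insert
vaddr=569: (4,3) in TLB -> HIT
vaddr=348: (2,5) not in TLB -> MISS, insert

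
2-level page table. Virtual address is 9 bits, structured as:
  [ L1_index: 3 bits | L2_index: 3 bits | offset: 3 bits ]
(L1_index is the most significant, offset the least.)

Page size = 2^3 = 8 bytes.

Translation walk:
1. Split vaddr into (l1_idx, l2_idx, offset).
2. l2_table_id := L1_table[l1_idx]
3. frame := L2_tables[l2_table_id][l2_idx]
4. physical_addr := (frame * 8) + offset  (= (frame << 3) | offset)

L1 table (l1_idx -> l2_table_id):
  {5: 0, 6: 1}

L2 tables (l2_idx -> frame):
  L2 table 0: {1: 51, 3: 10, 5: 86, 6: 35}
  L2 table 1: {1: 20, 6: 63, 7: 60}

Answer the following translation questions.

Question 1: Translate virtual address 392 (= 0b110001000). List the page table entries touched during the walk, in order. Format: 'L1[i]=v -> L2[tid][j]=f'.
vaddr = 392 = 0b110001000
Split: l1_idx=6, l2_idx=1, offset=0

Answer: L1[6]=1 -> L2[1][1]=20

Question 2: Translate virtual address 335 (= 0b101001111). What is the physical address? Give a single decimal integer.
Answer: 415

Derivation:
vaddr = 335 = 0b101001111
Split: l1_idx=5, l2_idx=1, offset=7
L1[5] = 0
L2[0][1] = 51
paddr = 51 * 8 + 7 = 415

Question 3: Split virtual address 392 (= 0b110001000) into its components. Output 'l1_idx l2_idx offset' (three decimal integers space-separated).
Answer: 6 1 0

Derivation:
vaddr = 392 = 0b110001000
  top 3 bits -> l1_idx = 6
  next 3 bits -> l2_idx = 1
  bottom 3 bits -> offset = 0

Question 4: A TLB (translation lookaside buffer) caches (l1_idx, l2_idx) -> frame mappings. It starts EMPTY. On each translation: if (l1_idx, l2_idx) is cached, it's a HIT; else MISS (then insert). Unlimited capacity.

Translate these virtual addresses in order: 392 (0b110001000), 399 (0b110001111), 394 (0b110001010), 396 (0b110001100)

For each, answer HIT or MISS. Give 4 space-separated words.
vaddr=392: (6,1) not in TLB -> MISS, insert
vaddr=399: (6,1) in TLB -> HIT
vaddr=394: (6,1) in TLB -> HIT
vaddr=396: (6,1) in TLB -> HIT

Answer: MISS HIT HIT HIT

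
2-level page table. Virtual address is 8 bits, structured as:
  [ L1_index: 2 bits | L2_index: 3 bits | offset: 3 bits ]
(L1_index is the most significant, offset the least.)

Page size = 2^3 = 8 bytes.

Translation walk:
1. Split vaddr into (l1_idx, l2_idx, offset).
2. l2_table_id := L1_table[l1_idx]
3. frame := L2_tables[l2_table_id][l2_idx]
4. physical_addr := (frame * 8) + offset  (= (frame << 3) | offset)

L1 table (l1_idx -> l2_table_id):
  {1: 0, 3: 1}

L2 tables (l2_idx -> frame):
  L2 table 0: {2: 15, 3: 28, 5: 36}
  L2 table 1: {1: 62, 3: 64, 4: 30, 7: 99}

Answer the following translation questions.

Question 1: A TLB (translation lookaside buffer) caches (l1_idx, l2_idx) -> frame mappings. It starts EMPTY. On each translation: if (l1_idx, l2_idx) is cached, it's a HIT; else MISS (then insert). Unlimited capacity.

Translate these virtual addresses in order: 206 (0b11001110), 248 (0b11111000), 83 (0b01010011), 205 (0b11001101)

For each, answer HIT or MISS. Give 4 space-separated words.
vaddr=206: (3,1) not in TLB -> MISS, insert
vaddr=248: (3,7) not in TLB -> MISS, insert
vaddr=83: (1,2) not in TLB -> MISS, insert
vaddr=205: (3,1) in TLB -> HIT

Answer: MISS MISS MISS HIT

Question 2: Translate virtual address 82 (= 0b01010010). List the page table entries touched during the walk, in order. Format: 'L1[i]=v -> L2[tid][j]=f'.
Answer: L1[1]=0 -> L2[0][2]=15

Derivation:
vaddr = 82 = 0b01010010
Split: l1_idx=1, l2_idx=2, offset=2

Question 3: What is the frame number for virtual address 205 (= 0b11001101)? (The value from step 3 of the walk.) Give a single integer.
Answer: 62

Derivation:
vaddr = 205: l1_idx=3, l2_idx=1
L1[3] = 1; L2[1][1] = 62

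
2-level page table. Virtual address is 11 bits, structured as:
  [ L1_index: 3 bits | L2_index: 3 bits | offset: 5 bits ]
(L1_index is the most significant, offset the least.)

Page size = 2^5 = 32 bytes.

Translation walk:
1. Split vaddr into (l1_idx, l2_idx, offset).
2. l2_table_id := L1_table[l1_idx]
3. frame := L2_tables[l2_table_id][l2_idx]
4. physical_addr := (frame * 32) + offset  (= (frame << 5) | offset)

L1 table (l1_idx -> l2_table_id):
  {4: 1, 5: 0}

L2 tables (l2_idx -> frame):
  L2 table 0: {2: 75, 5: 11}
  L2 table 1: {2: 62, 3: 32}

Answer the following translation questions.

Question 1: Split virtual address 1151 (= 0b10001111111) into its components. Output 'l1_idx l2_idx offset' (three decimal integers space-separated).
vaddr = 1151 = 0b10001111111
  top 3 bits -> l1_idx = 4
  next 3 bits -> l2_idx = 3
  bottom 5 bits -> offset = 31

Answer: 4 3 31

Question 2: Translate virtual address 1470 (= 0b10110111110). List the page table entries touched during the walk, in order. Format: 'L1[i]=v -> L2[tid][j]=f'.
vaddr = 1470 = 0b10110111110
Split: l1_idx=5, l2_idx=5, offset=30

Answer: L1[5]=0 -> L2[0][5]=11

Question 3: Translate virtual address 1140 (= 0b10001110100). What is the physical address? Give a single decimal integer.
Answer: 1044

Derivation:
vaddr = 1140 = 0b10001110100
Split: l1_idx=4, l2_idx=3, offset=20
L1[4] = 1
L2[1][3] = 32
paddr = 32 * 32 + 20 = 1044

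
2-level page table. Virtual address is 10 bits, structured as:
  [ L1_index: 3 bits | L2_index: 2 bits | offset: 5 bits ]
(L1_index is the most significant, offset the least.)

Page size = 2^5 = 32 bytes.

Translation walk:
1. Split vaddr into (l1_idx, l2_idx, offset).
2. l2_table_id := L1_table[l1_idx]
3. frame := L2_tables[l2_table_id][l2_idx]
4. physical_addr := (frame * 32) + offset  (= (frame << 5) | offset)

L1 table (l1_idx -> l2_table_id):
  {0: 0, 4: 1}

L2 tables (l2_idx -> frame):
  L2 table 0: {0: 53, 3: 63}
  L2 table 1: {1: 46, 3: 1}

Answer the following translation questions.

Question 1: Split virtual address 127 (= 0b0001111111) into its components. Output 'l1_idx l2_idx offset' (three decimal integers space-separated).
vaddr = 127 = 0b0001111111
  top 3 bits -> l1_idx = 0
  next 2 bits -> l2_idx = 3
  bottom 5 bits -> offset = 31

Answer: 0 3 31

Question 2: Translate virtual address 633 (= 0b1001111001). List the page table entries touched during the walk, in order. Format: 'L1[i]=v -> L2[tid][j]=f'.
Answer: L1[4]=1 -> L2[1][3]=1

Derivation:
vaddr = 633 = 0b1001111001
Split: l1_idx=4, l2_idx=3, offset=25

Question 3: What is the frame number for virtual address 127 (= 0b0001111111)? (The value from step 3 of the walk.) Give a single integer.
Answer: 63

Derivation:
vaddr = 127: l1_idx=0, l2_idx=3
L1[0] = 0; L2[0][3] = 63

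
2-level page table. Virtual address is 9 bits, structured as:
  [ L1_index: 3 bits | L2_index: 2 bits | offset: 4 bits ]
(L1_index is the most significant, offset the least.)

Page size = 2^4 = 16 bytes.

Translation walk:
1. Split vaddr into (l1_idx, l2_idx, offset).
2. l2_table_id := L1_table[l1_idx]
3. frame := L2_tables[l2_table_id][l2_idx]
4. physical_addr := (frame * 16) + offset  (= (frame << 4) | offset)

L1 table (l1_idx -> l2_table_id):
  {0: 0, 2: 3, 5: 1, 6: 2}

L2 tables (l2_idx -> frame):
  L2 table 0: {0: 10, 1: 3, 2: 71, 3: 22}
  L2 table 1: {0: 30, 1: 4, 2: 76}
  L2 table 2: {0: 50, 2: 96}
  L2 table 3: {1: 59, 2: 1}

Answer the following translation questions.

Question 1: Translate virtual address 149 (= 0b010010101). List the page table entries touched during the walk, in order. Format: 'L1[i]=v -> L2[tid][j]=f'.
vaddr = 149 = 0b010010101
Split: l1_idx=2, l2_idx=1, offset=5

Answer: L1[2]=3 -> L2[3][1]=59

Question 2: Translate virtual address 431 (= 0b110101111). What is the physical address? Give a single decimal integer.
vaddr = 431 = 0b110101111
Split: l1_idx=6, l2_idx=2, offset=15
L1[6] = 2
L2[2][2] = 96
paddr = 96 * 16 + 15 = 1551

Answer: 1551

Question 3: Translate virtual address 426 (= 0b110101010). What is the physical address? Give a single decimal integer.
Answer: 1546

Derivation:
vaddr = 426 = 0b110101010
Split: l1_idx=6, l2_idx=2, offset=10
L1[6] = 2
L2[2][2] = 96
paddr = 96 * 16 + 10 = 1546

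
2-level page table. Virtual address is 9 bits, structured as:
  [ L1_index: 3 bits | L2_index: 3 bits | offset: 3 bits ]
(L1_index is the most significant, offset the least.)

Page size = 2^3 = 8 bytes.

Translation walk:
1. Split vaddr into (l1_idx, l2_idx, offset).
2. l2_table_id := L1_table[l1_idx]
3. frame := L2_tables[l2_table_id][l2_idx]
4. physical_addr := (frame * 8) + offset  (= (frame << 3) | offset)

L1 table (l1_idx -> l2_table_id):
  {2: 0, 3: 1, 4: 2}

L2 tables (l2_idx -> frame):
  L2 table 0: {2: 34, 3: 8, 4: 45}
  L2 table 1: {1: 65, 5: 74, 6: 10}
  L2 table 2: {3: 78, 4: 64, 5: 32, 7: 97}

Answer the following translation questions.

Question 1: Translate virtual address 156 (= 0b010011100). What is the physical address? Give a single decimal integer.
Answer: 68

Derivation:
vaddr = 156 = 0b010011100
Split: l1_idx=2, l2_idx=3, offset=4
L1[2] = 0
L2[0][3] = 8
paddr = 8 * 8 + 4 = 68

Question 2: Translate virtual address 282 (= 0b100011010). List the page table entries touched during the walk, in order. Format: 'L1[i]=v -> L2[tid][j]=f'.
vaddr = 282 = 0b100011010
Split: l1_idx=4, l2_idx=3, offset=2

Answer: L1[4]=2 -> L2[2][3]=78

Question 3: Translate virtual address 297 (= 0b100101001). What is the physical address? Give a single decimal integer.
vaddr = 297 = 0b100101001
Split: l1_idx=4, l2_idx=5, offset=1
L1[4] = 2
L2[2][5] = 32
paddr = 32 * 8 + 1 = 257

Answer: 257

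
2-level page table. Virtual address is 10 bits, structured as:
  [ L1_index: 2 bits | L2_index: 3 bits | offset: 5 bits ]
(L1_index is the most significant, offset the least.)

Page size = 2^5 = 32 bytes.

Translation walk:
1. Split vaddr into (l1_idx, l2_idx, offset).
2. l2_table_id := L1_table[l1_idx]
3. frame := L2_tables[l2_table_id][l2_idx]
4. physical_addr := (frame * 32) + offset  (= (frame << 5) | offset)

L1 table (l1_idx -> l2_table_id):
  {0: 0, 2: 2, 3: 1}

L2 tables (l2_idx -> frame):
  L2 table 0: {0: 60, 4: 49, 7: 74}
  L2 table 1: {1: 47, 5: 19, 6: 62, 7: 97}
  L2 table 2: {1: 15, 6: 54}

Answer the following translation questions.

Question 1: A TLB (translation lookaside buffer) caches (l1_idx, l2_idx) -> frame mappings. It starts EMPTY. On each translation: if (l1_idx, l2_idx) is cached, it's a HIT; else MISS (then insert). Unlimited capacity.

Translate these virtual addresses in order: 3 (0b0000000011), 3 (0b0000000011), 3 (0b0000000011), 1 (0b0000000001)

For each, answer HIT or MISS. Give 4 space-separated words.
vaddr=3: (0,0) not in TLB -> MISS, insert
vaddr=3: (0,0) in TLB -> HIT
vaddr=3: (0,0) in TLB -> HIT
vaddr=1: (0,0) in TLB -> HIT

Answer: MISS HIT HIT HIT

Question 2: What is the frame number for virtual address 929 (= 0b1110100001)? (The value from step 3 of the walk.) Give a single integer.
vaddr = 929: l1_idx=3, l2_idx=5
L1[3] = 1; L2[1][5] = 19

Answer: 19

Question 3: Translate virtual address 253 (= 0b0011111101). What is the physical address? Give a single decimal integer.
vaddr = 253 = 0b0011111101
Split: l1_idx=0, l2_idx=7, offset=29
L1[0] = 0
L2[0][7] = 74
paddr = 74 * 32 + 29 = 2397

Answer: 2397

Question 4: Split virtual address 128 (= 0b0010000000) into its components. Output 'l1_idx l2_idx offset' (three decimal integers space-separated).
vaddr = 128 = 0b0010000000
  top 2 bits -> l1_idx = 0
  next 3 bits -> l2_idx = 4
  bottom 5 bits -> offset = 0

Answer: 0 4 0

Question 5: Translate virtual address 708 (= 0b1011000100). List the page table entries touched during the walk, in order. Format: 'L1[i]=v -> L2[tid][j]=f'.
vaddr = 708 = 0b1011000100
Split: l1_idx=2, l2_idx=6, offset=4

Answer: L1[2]=2 -> L2[2][6]=54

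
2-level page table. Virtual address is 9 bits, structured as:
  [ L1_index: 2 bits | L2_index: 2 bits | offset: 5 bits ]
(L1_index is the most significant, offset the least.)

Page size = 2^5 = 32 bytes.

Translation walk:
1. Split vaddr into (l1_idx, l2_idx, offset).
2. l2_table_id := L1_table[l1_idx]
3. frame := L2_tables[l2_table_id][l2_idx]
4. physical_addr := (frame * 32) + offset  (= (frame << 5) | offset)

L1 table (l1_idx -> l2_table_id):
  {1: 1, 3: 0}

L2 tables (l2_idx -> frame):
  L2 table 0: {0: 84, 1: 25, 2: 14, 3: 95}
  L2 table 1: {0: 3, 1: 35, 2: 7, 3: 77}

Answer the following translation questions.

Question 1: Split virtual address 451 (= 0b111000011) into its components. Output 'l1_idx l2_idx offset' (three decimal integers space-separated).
Answer: 3 2 3

Derivation:
vaddr = 451 = 0b111000011
  top 2 bits -> l1_idx = 3
  next 2 bits -> l2_idx = 2
  bottom 5 bits -> offset = 3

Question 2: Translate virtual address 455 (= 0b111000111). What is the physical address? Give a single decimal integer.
Answer: 455

Derivation:
vaddr = 455 = 0b111000111
Split: l1_idx=3, l2_idx=2, offset=7
L1[3] = 0
L2[0][2] = 14
paddr = 14 * 32 + 7 = 455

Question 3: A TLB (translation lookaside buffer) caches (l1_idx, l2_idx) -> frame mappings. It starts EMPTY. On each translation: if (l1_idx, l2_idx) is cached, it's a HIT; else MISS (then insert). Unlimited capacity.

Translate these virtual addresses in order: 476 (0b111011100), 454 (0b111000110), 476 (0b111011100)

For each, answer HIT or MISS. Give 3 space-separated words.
Answer: MISS HIT HIT

Derivation:
vaddr=476: (3,2) not in TLB -> MISS, insert
vaddr=454: (3,2) in TLB -> HIT
vaddr=476: (3,2) in TLB -> HIT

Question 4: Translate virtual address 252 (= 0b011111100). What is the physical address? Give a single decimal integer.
Answer: 2492

Derivation:
vaddr = 252 = 0b011111100
Split: l1_idx=1, l2_idx=3, offset=28
L1[1] = 1
L2[1][3] = 77
paddr = 77 * 32 + 28 = 2492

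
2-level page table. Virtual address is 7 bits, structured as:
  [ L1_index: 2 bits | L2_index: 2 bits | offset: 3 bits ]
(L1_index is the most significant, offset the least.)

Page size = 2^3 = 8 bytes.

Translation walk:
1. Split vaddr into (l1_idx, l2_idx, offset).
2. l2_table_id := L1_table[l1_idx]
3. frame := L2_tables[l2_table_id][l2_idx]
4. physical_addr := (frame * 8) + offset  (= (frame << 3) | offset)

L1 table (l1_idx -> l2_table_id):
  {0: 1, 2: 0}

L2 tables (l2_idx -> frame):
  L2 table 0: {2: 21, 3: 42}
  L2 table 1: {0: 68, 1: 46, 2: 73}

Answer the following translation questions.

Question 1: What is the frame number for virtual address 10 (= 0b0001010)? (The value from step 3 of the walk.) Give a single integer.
Answer: 46

Derivation:
vaddr = 10: l1_idx=0, l2_idx=1
L1[0] = 1; L2[1][1] = 46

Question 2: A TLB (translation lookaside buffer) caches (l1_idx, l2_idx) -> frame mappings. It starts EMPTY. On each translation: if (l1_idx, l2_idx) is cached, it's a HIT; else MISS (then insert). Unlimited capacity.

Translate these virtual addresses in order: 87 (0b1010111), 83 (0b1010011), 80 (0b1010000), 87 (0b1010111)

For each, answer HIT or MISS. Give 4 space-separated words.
vaddr=87: (2,2) not in TLB -> MISS, insert
vaddr=83: (2,2) in TLB -> HIT
vaddr=80: (2,2) in TLB -> HIT
vaddr=87: (2,2) in TLB -> HIT

Answer: MISS HIT HIT HIT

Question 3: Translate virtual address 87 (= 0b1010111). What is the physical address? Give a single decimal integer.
Answer: 175

Derivation:
vaddr = 87 = 0b1010111
Split: l1_idx=2, l2_idx=2, offset=7
L1[2] = 0
L2[0][2] = 21
paddr = 21 * 8 + 7 = 175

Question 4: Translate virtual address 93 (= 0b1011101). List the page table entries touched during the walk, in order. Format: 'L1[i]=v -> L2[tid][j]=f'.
Answer: L1[2]=0 -> L2[0][3]=42

Derivation:
vaddr = 93 = 0b1011101
Split: l1_idx=2, l2_idx=3, offset=5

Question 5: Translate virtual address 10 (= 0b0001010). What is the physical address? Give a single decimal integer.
vaddr = 10 = 0b0001010
Split: l1_idx=0, l2_idx=1, offset=2
L1[0] = 1
L2[1][1] = 46
paddr = 46 * 8 + 2 = 370

Answer: 370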